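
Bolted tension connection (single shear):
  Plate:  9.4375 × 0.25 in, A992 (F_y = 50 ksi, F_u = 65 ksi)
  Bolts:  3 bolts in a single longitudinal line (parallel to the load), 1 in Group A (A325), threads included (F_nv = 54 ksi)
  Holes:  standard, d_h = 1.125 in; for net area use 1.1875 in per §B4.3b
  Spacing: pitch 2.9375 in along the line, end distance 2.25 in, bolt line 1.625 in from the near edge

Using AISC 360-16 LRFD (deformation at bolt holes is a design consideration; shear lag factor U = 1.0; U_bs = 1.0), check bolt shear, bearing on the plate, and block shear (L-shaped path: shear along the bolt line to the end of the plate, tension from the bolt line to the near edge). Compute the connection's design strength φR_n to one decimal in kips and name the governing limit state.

Bolt shear: A_b = π(1)²/4 = 0.7854 in². φR_n = 0.75 × 54 × 0.7854 × 3 × 1 = 95.4 kips.
Bearing (0.25 in plate, F_u = 65 ksi): end bolts L_c = 2.25 − 1.125/2 = 1.6875, R_n = min(1.2×1.6875×0.25×65, 2.4×1×0.25×65) = 32.906 kips/bolt; interior L_c = 2.9375 − 1.125 = 1.8125, R_n = 35.344 kips/bolt. φR_n = 0.75 × (1×32.906 + 2×35.344) = 77.7 kips.
Block shear: shear path 1×[2.25+2×2.9375] = 1×8.125 in, A_gv = 2.0313, A_nv = 1×(8.125 − 2.5×1.1875)×0.25 = 1.2891 in²; tension to near edge: (1.625 − 0.5×1.1875)×0.25 = 0.25781 in². R_n = min(0.6×65×1.2891, 0.6×50×2.0313) + 1.0×65×0.25781 = min(50.275, 60.939) + 16.758 = 67.033 kips. φR_n = 0.75 × 67.033 = 50.3 kips.
Governing: min(95.4, 77.7, 50.3) = 50.3 kips → block shear.

50.3 kips (block shear governs)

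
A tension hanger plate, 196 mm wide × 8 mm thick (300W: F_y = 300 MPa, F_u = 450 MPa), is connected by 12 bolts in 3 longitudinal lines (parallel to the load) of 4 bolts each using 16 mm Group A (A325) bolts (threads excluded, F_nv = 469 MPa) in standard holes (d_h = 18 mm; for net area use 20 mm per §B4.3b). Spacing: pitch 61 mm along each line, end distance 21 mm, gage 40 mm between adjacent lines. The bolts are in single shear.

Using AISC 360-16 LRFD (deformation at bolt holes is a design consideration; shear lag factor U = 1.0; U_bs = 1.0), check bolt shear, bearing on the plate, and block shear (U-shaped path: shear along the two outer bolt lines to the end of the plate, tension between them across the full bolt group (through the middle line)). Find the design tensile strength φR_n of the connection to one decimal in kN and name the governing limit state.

Bolt shear: A_b = π(16)²/4 = 201.06 mm². φR_n = 0.75 × 469 × 201.06 × 12 × 1 = 848.7 kN.
Bearing (8 mm plate, F_u = 450 MPa): end bolts L_c = 21 − 18/2 = 12, R_n = min(1.2×12×8×450, 2.4×16×8×450) = 51.84 kN/bolt; interior L_c = 61 − 18 = 43, R_n = 138.24 kN/bolt. φR_n = 0.75 × (3×51.84 + 9×138.24) = 1049.8 kN.
Block shear: shear path 2×[21+3×61] = 2×204 mm, A_gv = 3264, A_nv = 2×(204 − 3.5×20)×8 = 2144 mm²; tension across gage: (80 − 2×20)×8 = 320 mm². R_n = min(0.6×450×2144, 0.6×300×3264) + 1.0×450×320 = min(578.88, 587.52) + 144 = 722.88 kN. φR_n = 0.75 × 722.88 = 542.2 kN.
Governing: min(848.7, 1049.8, 542.2) = 542.2 kN → block shear.

542.2 kN (block shear governs)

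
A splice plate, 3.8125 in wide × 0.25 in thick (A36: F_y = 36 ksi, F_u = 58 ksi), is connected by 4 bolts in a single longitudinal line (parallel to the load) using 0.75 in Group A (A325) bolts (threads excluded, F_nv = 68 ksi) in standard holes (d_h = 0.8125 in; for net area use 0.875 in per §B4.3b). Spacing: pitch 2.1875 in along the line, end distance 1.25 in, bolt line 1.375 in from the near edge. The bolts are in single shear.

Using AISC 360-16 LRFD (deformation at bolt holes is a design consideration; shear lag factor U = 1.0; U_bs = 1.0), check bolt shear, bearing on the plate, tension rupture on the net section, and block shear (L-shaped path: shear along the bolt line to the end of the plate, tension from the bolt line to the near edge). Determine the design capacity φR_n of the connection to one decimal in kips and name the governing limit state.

31.9 kips (net-section rupture governs)

Bolt shear: A_b = π(0.75)²/4 = 0.44179 in². φR_n = 0.75 × 68 × 0.44179 × 4 × 1 = 90.1 kips.
Bearing (0.25 in plate, F_u = 58 ksi): end bolts L_c = 1.25 − 0.8125/2 = 0.84375, R_n = min(1.2×0.84375×0.25×58, 2.4×0.75×0.25×58) = 14.681 kips/bolt; interior L_c = 2.1875 − 0.8125 = 1.375, R_n = 23.925 kips/bolt. φR_n = 0.75 × (1×14.681 + 3×23.925) = 64.8 kips.
Tension rupture (net): A_n = (3.8125 − 1×0.875)×0.25 = 0.73438 in² (U = 1.0, A_e = A_n). φR_n = 0.75 × 58 × 0.73438 = 31.9 kips.
Block shear: shear path 1×[1.25+3×2.1875] = 1×7.8125 in, A_gv = 1.9531, A_nv = 1×(7.8125 − 3.5×0.875)×0.25 = 1.1875 in²; tension to near edge: (1.375 − 0.5×0.875)×0.25 = 0.23438 in². R_n = min(0.6×58×1.1875, 0.6×36×1.9531) + 1.0×58×0.23438 = min(41.325, 42.187) + 13.594 = 54.919 kips. φR_n = 0.75 × 54.919 = 41.2 kips.
Governing: min(90.1, 64.8, 31.9, 41.2) = 31.9 kips → net-section rupture.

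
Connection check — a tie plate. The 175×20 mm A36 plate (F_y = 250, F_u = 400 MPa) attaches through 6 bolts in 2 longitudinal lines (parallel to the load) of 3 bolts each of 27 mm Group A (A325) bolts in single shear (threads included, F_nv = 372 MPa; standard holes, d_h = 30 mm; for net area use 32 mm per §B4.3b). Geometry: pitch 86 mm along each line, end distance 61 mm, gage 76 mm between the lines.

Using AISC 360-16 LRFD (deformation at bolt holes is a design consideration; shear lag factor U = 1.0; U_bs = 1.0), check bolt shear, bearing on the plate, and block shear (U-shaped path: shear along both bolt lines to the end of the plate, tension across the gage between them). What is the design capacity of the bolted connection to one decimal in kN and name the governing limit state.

958.5 kN (bolt shear governs)

Bolt shear: A_b = π(27)²/4 = 572.56 mm². φR_n = 0.75 × 372 × 572.56 × 6 × 1 = 958.5 kN.
Bearing (20 mm plate, F_u = 400 MPa): end bolts L_c = 61 − 30/2 = 46, R_n = min(1.2×46×20×400, 2.4×27×20×400) = 441.6 kN/bolt; interior L_c = 86 − 30 = 56, R_n = 518.4 kN/bolt. φR_n = 0.75 × (2×441.6 + 4×518.4) = 2217.6 kN.
Block shear: shear path 2×[61+2×86] = 2×233 mm, A_gv = 9320, A_nv = 2×(233 − 2.5×32)×20 = 6120 mm²; tension across gage: (76 − 1×32)×20 = 880 mm². R_n = min(0.6×400×6120, 0.6×250×9320) + 1.0×400×880 = min(1468.8, 1398) + 352 = 1750 kN. φR_n = 0.75 × 1750 = 1312.5 kN.
Governing: min(958.5, 2217.6, 1312.5) = 958.5 kN → bolt shear.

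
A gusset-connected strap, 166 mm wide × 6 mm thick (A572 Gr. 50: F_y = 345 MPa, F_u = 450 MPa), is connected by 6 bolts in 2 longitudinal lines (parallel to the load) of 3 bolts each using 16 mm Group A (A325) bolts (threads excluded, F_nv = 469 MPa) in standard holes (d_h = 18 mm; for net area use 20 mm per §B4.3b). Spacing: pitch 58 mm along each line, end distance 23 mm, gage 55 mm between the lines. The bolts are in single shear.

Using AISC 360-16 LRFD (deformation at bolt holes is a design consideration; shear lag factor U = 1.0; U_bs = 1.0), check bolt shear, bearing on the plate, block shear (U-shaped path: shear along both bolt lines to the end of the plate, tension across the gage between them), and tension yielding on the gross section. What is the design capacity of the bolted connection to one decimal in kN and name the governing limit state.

Bolt shear: A_b = π(16)²/4 = 201.06 mm². φR_n = 0.75 × 469 × 201.06 × 6 × 1 = 424.3 kN.
Bearing (6 mm plate, F_u = 450 MPa): end bolts L_c = 23 − 18/2 = 14, R_n = min(1.2×14×6×450, 2.4×16×6×450) = 45.36 kN/bolt; interior L_c = 58 − 18 = 40, R_n = 103.68 kN/bolt. φR_n = 0.75 × (2×45.36 + 4×103.68) = 379.1 kN.
Block shear: shear path 2×[23+2×58] = 2×139 mm, A_gv = 1668, A_nv = 2×(139 − 2.5×20)×6 = 1068 mm²; tension across gage: (55 − 1×20)×6 = 210 mm². R_n = min(0.6×450×1068, 0.6×345×1668) + 1.0×450×210 = min(288.36, 345.28) + 94.5 = 382.86 kN. φR_n = 0.75 × 382.86 = 287.1 kN.
Tension yield (gross): A_g = 166×6 = 996 mm². φR_n = 0.90 × 345 × 996 = 309.3 kN.
Governing: min(424.3, 379.1, 287.1, 309.3) = 287.1 kN → block shear.

287.1 kN (block shear governs)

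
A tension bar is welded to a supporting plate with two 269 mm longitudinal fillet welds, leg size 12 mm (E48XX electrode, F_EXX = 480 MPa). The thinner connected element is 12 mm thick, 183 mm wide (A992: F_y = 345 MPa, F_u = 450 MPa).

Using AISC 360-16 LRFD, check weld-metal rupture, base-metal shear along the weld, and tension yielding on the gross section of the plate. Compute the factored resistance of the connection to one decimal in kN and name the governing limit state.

681.9 kN (gross-section yield governs)

Weld metal: throat = 0.707×12 = 8.484 mm, L = 2×269 = 538 mm. φR_n = 0.75 × 0.6 × 480 × 8.484 × 538 = 985.9 kN.
Base metal shear (12 mm plate): yield φR_n = 1.0×0.6×345×12×538 = 1336.4 kN; rupture φR_n = 0.75×0.6×450×12×538 = 1307.3 kN; take 1307.3 kN (rupture).
Tension yield (gross): A_g = 183×12 = 2196 mm². φR_n = 0.90 × 345 × 2196 = 681.9 kN.
Governing: min(985.9, 1307.3, 681.9) = 681.9 kN → gross-section yield.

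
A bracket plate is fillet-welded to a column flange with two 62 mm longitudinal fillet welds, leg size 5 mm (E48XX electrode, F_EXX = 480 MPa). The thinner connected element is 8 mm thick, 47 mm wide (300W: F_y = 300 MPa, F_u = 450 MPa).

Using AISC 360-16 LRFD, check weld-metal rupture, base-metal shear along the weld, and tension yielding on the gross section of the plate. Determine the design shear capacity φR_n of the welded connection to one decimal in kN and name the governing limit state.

94.7 kN (weld metal governs)

Weld metal: throat = 0.707×5 = 3.535 mm, L = 2×62 = 124 mm. φR_n = 0.75 × 0.6 × 480 × 3.535 × 124 = 94.7 kN.
Base metal shear (8 mm plate): yield φR_n = 1.0×0.6×300×8×124 = 178.6 kN; rupture φR_n = 0.75×0.6×450×8×124 = 200.9 kN; take 178.6 kN (yield).
Tension yield (gross): A_g = 47×8 = 376 mm². φR_n = 0.90 × 300 × 376 = 101.5 kN.
Governing: min(94.7, 178.6, 101.5) = 94.7 kN → weld metal.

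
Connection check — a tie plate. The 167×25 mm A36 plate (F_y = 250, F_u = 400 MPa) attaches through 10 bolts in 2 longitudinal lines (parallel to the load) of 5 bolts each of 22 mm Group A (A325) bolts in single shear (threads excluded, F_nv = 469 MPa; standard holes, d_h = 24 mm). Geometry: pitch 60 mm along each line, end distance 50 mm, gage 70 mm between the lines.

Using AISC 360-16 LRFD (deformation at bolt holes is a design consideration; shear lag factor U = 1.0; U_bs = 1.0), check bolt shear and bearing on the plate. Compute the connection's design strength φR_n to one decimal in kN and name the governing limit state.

1337.1 kN (bolt shear governs)

Bolt shear: A_b = π(22)²/4 = 380.13 mm². φR_n = 0.75 × 469 × 380.13 × 10 × 1 = 1337.1 kN.
Bearing (25 mm plate, F_u = 400 MPa): end bolts L_c = 50 − 24/2 = 38, R_n = min(1.2×38×25×400, 2.4×22×25×400) = 456 kN/bolt; interior L_c = 60 − 24 = 36, R_n = 432 kN/bolt. φR_n = 0.75 × (2×456 + 8×432) = 3276.0 kN.
Governing: min(1337.1, 3276.0) = 1337.1 kN → bolt shear.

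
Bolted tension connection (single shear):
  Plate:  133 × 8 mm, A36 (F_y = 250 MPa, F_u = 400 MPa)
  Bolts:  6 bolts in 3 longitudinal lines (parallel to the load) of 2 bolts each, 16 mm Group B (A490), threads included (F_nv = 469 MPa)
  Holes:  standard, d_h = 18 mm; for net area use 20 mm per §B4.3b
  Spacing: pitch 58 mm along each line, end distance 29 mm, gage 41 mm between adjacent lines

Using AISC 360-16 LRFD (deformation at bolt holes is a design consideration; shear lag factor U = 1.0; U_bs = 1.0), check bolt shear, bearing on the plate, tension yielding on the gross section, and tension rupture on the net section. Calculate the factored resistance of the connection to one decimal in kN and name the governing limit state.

Bolt shear: A_b = π(16)²/4 = 201.06 mm². φR_n = 0.75 × 469 × 201.06 × 6 × 1 = 424.3 kN.
Bearing (8 mm plate, F_u = 400 MPa): end bolts L_c = 29 − 18/2 = 20, R_n = min(1.2×20×8×400, 2.4×16×8×400) = 76.8 kN/bolt; interior L_c = 58 − 18 = 40, R_n = 122.88 kN/bolt. φR_n = 0.75 × (3×76.8 + 3×122.88) = 449.3 kN.
Tension yield (gross): A_g = 133×8 = 1064 mm². φR_n = 0.90 × 250 × 1064 = 239.4 kN.
Tension rupture (net): A_n = (133 − 3×20)×8 = 584 mm² (U = 1.0, A_e = A_n). φR_n = 0.75 × 400 × 584 = 175.2 kN.
Governing: min(424.3, 449.3, 239.4, 175.2) = 175.2 kN → net-section rupture.

175.2 kN (net-section rupture governs)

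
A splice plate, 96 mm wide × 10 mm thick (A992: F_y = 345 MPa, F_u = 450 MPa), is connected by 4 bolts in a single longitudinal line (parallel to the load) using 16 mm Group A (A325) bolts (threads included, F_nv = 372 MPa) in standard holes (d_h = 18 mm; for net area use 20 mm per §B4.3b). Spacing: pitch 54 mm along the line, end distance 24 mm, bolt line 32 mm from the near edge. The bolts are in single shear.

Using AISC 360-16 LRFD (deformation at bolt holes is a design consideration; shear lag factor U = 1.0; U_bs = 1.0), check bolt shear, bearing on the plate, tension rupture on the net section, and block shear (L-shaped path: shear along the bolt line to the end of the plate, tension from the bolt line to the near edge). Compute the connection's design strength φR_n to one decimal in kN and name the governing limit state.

224.4 kN (bolt shear governs)

Bolt shear: A_b = π(16)²/4 = 201.06 mm². φR_n = 0.75 × 372 × 201.06 × 4 × 1 = 224.4 kN.
Bearing (10 mm plate, F_u = 450 MPa): end bolts L_c = 24 − 18/2 = 15, R_n = min(1.2×15×10×450, 2.4×16×10×450) = 81 kN/bolt; interior L_c = 54 − 18 = 36, R_n = 172.8 kN/bolt. φR_n = 0.75 × (1×81 + 3×172.8) = 449.6 kN.
Tension rupture (net): A_n = (96 − 1×20)×10 = 760 mm² (U = 1.0, A_e = A_n). φR_n = 0.75 × 450 × 760 = 256.5 kN.
Block shear: shear path 1×[24+3×54] = 1×186 mm, A_gv = 1860, A_nv = 1×(186 − 3.5×20)×10 = 1160 mm²; tension to near edge: (32 − 0.5×20)×10 = 220 mm². R_n = min(0.6×450×1160, 0.6×345×1860) + 1.0×450×220 = min(313.2, 385.02) + 99 = 412.2 kN. φR_n = 0.75 × 412.2 = 309.2 kN.
Governing: min(224.4, 449.6, 256.5, 309.2) = 224.4 kN → bolt shear.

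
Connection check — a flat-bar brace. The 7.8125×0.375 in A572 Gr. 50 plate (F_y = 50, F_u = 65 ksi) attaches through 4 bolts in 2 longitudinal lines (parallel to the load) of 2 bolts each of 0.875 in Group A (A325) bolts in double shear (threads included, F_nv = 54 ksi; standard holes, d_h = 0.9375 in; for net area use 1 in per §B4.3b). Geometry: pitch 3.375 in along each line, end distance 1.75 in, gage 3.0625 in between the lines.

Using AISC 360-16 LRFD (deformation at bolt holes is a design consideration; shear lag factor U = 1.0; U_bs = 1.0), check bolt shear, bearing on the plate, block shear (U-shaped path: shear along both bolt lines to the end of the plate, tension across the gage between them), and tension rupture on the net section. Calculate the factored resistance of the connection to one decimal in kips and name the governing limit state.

106.3 kips (net-section rupture governs)

Bolt shear: A_b = π(0.875)²/4 = 0.60132 in². φR_n = 0.75 × 54 × 0.60132 × 4 × 2 = 194.8 kips.
Bearing (0.375 in plate, F_u = 65 ksi): end bolts L_c = 1.75 − 0.9375/2 = 1.28125, R_n = min(1.2×1.28125×0.375×65, 2.4×0.875×0.375×65) = 37.477 kips/bolt; interior L_c = 3.375 − 0.9375 = 2.4375, R_n = 51.188 kips/bolt. φR_n = 0.75 × (2×37.477 + 2×51.188) = 133.0 kips.
Block shear: shear path 2×[1.75+1×3.375] = 2×5.125 in, A_gv = 3.8438, A_nv = 2×(5.125 − 1.5×1)×0.375 = 2.7188 in²; tension across gage: (3.0625 − 1×1)×0.375 = 0.77344 in². R_n = min(0.6×65×2.7188, 0.6×50×3.8438) + 1.0×65×0.77344 = min(106.03, 115.31) + 50.274 = 156.3 kips. φR_n = 0.75 × 156.3 = 117.2 kips.
Tension rupture (net): A_n = (7.8125 − 2×1)×0.375 = 2.1797 in² (U = 1.0, A_e = A_n). φR_n = 0.75 × 65 × 2.1797 = 106.3 kips.
Governing: min(194.8, 133.0, 117.2, 106.3) = 106.3 kips → net-section rupture.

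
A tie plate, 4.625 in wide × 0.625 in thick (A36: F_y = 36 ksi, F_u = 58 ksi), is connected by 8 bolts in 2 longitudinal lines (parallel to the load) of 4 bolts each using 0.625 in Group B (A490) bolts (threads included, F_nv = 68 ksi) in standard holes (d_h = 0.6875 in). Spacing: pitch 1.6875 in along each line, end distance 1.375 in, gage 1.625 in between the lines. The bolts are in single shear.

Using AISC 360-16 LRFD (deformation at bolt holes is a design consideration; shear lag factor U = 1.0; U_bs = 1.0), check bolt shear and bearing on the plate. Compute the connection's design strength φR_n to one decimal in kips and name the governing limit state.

Bolt shear: A_b = π(0.625)²/4 = 0.3068 in². φR_n = 0.75 × 68 × 0.3068 × 8 × 1 = 125.2 kips.
Bearing (0.625 in plate, F_u = 58 ksi): end bolts L_c = 1.375 − 0.6875/2 = 1.03125, R_n = min(1.2×1.03125×0.625×58, 2.4×0.625×0.625×58) = 44.859 kips/bolt; interior L_c = 1.6875 − 0.6875 = 1, R_n = 43.5 kips/bolt. φR_n = 0.75 × (2×44.859 + 6×43.5) = 263.0 kips.
Governing: min(125.2, 263.0) = 125.2 kips → bolt shear.

125.2 kips (bolt shear governs)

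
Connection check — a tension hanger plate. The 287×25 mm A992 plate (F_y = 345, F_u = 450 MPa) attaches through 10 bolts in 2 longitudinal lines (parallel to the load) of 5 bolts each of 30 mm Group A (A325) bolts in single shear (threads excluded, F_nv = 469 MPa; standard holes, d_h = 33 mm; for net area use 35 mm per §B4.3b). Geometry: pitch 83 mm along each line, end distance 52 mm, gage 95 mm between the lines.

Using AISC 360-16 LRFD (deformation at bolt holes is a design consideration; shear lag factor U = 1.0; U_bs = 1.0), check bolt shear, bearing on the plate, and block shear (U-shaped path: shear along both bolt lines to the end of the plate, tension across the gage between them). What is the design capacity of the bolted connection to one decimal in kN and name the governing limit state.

2486.4 kN (bolt shear governs)

Bolt shear: A_b = π(30)²/4 = 706.86 mm². φR_n = 0.75 × 469 × 706.86 × 10 × 1 = 2486.4 kN.
Bearing (25 mm plate, F_u = 450 MPa): end bolts L_c = 52 − 33/2 = 35.5, R_n = min(1.2×35.5×25×450, 2.4×30×25×450) = 479.25 kN/bolt; interior L_c = 83 − 33 = 50, R_n = 675 kN/bolt. φR_n = 0.75 × (2×479.25 + 8×675) = 4768.9 kN.
Block shear: shear path 2×[52+4×83] = 2×384 mm, A_gv = 19200, A_nv = 2×(384 − 4.5×35)×25 = 11325 mm²; tension across gage: (95 − 1×35)×25 = 1500 mm². R_n = min(0.6×450×11325, 0.6×345×19200) + 1.0×450×1500 = min(3057.8, 3974.4) + 675 = 3732.8 kN. φR_n = 0.75 × 3732.8 = 2799.6 kN.
Governing: min(2486.4, 4768.9, 2799.6) = 2486.4 kN → bolt shear.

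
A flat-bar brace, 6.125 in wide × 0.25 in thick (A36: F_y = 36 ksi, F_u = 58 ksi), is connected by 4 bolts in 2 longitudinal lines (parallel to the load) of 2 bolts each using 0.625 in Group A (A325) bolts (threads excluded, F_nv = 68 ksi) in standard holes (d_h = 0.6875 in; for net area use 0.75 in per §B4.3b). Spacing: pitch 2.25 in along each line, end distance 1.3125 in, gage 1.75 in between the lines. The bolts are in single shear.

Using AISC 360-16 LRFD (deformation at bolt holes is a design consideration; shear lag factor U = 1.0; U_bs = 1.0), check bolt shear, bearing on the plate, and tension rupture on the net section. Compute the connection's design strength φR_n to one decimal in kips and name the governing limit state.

50.3 kips (net-section rupture governs)

Bolt shear: A_b = π(0.625)²/4 = 0.3068 in². φR_n = 0.75 × 68 × 0.3068 × 4 × 1 = 62.6 kips.
Bearing (0.25 in plate, F_u = 58 ksi): end bolts L_c = 1.3125 − 0.6875/2 = 0.96875, R_n = min(1.2×0.96875×0.25×58, 2.4×0.625×0.25×58) = 16.856 kips/bolt; interior L_c = 2.25 − 0.6875 = 1.5625, R_n = 21.75 kips/bolt. φR_n = 0.75 × (2×16.856 + 2×21.75) = 57.9 kips.
Tension rupture (net): A_n = (6.125 − 2×0.75)×0.25 = 1.1563 in² (U = 1.0, A_e = A_n). φR_n = 0.75 × 58 × 1.1563 = 50.3 kips.
Governing: min(62.6, 57.9, 50.3) = 50.3 kips → net-section rupture.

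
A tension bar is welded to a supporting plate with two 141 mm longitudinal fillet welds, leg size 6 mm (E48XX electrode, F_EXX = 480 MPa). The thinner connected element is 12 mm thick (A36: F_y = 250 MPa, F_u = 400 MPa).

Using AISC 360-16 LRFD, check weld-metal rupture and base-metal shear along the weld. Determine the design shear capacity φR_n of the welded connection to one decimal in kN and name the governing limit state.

Weld metal: throat = 0.707×6 = 4.242 mm, L = 2×141 = 282 mm. φR_n = 0.75 × 0.6 × 480 × 4.242 × 282 = 258.4 kN.
Base metal shear (12 mm plate): yield φR_n = 1.0×0.6×250×12×282 = 507.6 kN; rupture φR_n = 0.75×0.6×400×12×282 = 609.1 kN; take 507.6 kN (yield).
Governing: min(258.4, 507.6) = 258.4 kN → weld metal.

258.4 kN (weld metal governs)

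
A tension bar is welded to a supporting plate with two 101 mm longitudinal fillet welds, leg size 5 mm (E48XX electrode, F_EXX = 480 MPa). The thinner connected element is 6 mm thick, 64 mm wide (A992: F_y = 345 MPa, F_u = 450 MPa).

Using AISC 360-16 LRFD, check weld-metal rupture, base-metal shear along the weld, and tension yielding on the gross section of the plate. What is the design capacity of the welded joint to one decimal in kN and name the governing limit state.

119.2 kN (gross-section yield governs)

Weld metal: throat = 0.707×5 = 3.535 mm, L = 2×101 = 202 mm. φR_n = 0.75 × 0.6 × 480 × 3.535 × 202 = 154.2 kN.
Base metal shear (6 mm plate): yield φR_n = 1.0×0.6×345×6×202 = 250.9 kN; rupture φR_n = 0.75×0.6×450×6×202 = 245.4 kN; take 245.4 kN (rupture).
Tension yield (gross): A_g = 64×6 = 384 mm². φR_n = 0.90 × 345 × 384 = 119.2 kN.
Governing: min(154.2, 245.4, 119.2) = 119.2 kN → gross-section yield.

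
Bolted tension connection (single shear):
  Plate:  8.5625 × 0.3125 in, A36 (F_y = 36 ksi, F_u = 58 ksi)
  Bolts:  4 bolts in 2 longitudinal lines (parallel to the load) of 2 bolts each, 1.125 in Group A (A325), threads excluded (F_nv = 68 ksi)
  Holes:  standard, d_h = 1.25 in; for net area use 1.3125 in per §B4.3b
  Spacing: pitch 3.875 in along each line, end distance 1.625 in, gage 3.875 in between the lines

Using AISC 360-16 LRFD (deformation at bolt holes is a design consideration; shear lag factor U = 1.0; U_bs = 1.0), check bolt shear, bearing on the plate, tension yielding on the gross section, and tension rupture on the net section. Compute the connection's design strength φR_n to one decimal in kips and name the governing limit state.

80.7 kips (net-section rupture governs)

Bolt shear: A_b = π(1.125)²/4 = 0.99402 in². φR_n = 0.75 × 68 × 0.99402 × 4 × 1 = 202.8 kips.
Bearing (0.3125 in plate, F_u = 58 ksi): end bolts L_c = 1.625 − 1.25/2 = 1, R_n = min(1.2×1×0.3125×58, 2.4×1.125×0.3125×58) = 21.75 kips/bolt; interior L_c = 3.875 − 1.25 = 2.625, R_n = 48.938 kips/bolt. φR_n = 0.75 × (2×21.75 + 2×48.938) = 106.0 kips.
Tension yield (gross): A_g = 8.5625×0.3125 = 2.6758 in². φR_n = 0.90 × 36 × 2.6758 = 86.7 kips.
Tension rupture (net): A_n = (8.5625 − 2×1.3125)×0.3125 = 1.8555 in² (U = 1.0, A_e = A_n). φR_n = 0.75 × 58 × 1.8555 = 80.7 kips.
Governing: min(202.8, 106.0, 86.7, 80.7) = 80.7 kips → net-section rupture.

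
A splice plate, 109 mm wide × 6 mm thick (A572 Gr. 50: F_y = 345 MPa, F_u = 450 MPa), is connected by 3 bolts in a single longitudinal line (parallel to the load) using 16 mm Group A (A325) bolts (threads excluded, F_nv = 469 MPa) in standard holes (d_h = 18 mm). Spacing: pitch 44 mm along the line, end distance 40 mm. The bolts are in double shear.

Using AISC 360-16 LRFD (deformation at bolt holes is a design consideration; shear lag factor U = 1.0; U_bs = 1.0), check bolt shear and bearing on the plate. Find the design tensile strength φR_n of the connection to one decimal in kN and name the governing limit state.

Bolt shear: A_b = π(16)²/4 = 201.06 mm². φR_n = 0.75 × 469 × 201.06 × 3 × 2 = 424.3 kN.
Bearing (6 mm plate, F_u = 450 MPa): end bolts L_c = 40 − 18/2 = 31, R_n = min(1.2×31×6×450, 2.4×16×6×450) = 100.44 kN/bolt; interior L_c = 44 − 18 = 26, R_n = 84.24 kN/bolt. φR_n = 0.75 × (1×100.44 + 2×84.24) = 201.7 kN.
Governing: min(424.3, 201.7) = 201.7 kN → bearing.

201.7 kN (bearing governs)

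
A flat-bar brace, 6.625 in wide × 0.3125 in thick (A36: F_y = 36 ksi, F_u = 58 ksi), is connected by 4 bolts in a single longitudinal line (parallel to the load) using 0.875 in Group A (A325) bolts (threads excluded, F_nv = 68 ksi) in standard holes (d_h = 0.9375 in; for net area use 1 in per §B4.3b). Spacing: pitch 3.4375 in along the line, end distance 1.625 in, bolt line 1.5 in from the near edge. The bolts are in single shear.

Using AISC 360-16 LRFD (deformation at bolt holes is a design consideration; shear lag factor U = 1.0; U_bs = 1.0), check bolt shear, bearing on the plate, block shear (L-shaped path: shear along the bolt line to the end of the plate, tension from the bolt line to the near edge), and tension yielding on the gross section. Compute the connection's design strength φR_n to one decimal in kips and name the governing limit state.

Bolt shear: A_b = π(0.875)²/4 = 0.60132 in². φR_n = 0.75 × 68 × 0.60132 × 4 × 1 = 122.7 kips.
Bearing (0.3125 in plate, F_u = 58 ksi): end bolts L_c = 1.625 − 0.9375/2 = 1.15625, R_n = min(1.2×1.15625×0.3125×58, 2.4×0.875×0.3125×58) = 25.148 kips/bolt; interior L_c = 3.4375 − 0.9375 = 2.5, R_n = 38.063 kips/bolt. φR_n = 0.75 × (1×25.148 + 3×38.063) = 104.5 kips.
Block shear: shear path 1×[1.625+3×3.4375] = 1×11.9375 in, A_gv = 3.7305, A_nv = 1×(11.9375 − 3.5×1)×0.3125 = 2.6367 in²; tension to near edge: (1.5 − 0.5×1)×0.3125 = 0.3125 in². R_n = min(0.6×58×2.6367, 0.6×36×3.7305) + 1.0×58×0.3125 = min(91.757, 80.579) + 18.125 = 98.704 kips. φR_n = 0.75 × 98.704 = 74.0 kips.
Tension yield (gross): A_g = 6.625×0.3125 = 2.0703 in². φR_n = 0.90 × 36 × 2.0703 = 67.1 kips.
Governing: min(122.7, 104.5, 74.0, 67.1) = 67.1 kips → gross-section yield.

67.1 kips (gross-section yield governs)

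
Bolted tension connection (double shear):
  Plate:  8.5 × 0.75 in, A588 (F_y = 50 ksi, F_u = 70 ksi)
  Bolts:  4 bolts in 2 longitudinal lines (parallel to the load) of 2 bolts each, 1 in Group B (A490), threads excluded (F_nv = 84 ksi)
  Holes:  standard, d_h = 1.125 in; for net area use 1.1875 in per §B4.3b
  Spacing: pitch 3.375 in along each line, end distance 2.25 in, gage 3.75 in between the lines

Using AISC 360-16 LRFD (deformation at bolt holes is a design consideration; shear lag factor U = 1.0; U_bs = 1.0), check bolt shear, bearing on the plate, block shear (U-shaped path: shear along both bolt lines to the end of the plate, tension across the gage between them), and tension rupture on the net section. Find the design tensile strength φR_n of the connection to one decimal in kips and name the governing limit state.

241.2 kips (net-section rupture governs)

Bolt shear: A_b = π(1)²/4 = 0.7854 in². φR_n = 0.75 × 84 × 0.7854 × 4 × 2 = 395.8 kips.
Bearing (0.75 in plate, F_u = 70 ksi): end bolts L_c = 2.25 − 1.125/2 = 1.6875, R_n = min(1.2×1.6875×0.75×70, 2.4×1×0.75×70) = 106.31 kips/bolt; interior L_c = 3.375 − 1.125 = 2.25, R_n = 126 kips/bolt. φR_n = 0.75 × (2×106.31 + 2×126) = 348.5 kips.
Block shear: shear path 2×[2.25+1×3.375] = 2×5.625 in, A_gv = 8.4375, A_nv = 2×(5.625 − 1.5×1.1875)×0.75 = 5.7656 in²; tension across gage: (3.75 − 1×1.1875)×0.75 = 1.9219 in². R_n = min(0.6×70×5.7656, 0.6×50×8.4375) + 1.0×70×1.9219 = min(242.16, 253.13) + 134.53 = 376.69 kips. φR_n = 0.75 × 376.69 = 282.5 kips.
Tension rupture (net): A_n = (8.5 − 2×1.1875)×0.75 = 4.5938 in² (U = 1.0, A_e = A_n). φR_n = 0.75 × 70 × 4.5938 = 241.2 kips.
Governing: min(395.8, 348.5, 282.5, 241.2) = 241.2 kips → net-section rupture.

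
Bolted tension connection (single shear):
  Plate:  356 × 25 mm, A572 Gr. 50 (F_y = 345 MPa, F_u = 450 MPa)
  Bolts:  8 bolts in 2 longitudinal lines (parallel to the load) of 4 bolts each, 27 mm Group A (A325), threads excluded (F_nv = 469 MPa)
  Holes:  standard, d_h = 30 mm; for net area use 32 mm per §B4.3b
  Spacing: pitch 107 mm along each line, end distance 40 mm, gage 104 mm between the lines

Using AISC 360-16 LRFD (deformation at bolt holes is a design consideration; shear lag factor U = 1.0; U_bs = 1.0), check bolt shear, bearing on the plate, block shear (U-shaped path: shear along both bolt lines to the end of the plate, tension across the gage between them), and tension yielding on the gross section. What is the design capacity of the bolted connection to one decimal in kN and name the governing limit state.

Bolt shear: A_b = π(27)²/4 = 572.56 mm². φR_n = 0.75 × 469 × 572.56 × 8 × 1 = 1611.2 kN.
Bearing (25 mm plate, F_u = 450 MPa): end bolts L_c = 40 − 30/2 = 25, R_n = min(1.2×25×25×450, 2.4×27×25×450) = 337.5 kN/bolt; interior L_c = 107 − 30 = 77, R_n = 729 kN/bolt. φR_n = 0.75 × (2×337.5 + 6×729) = 3786.8 kN.
Block shear: shear path 2×[40+3×107] = 2×361 mm, A_gv = 18050, A_nv = 2×(361 − 3.5×32)×25 = 12450 mm²; tension across gage: (104 − 1×32)×25 = 1800 mm². R_n = min(0.6×450×12450, 0.6×345×18050) + 1.0×450×1800 = min(3361.5, 3736.4) + 810 = 4171.5 kN. φR_n = 0.75 × 4171.5 = 3128.6 kN.
Tension yield (gross): A_g = 356×25 = 8900 mm². φR_n = 0.90 × 345 × 8900 = 2763.5 kN.
Governing: min(1611.2, 3786.8, 3128.6, 2763.5) = 1611.2 kN → bolt shear.

1611.2 kN (bolt shear governs)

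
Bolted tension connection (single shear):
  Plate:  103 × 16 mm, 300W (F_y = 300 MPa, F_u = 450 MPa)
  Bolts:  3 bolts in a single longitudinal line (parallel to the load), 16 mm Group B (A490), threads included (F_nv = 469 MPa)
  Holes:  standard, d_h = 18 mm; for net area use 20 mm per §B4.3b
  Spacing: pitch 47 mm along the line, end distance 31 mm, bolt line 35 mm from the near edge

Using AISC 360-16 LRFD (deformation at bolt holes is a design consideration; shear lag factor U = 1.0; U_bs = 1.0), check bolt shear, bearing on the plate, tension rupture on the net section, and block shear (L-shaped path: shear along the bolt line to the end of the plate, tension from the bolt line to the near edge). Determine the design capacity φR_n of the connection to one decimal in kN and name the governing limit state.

Bolt shear: A_b = π(16)²/4 = 201.06 mm². φR_n = 0.75 × 469 × 201.06 × 3 × 1 = 212.2 kN.
Bearing (16 mm plate, F_u = 450 MPa): end bolts L_c = 31 − 18/2 = 22, R_n = min(1.2×22×16×450, 2.4×16×16×450) = 190.08 kN/bolt; interior L_c = 47 − 18 = 29, R_n = 250.56 kN/bolt. φR_n = 0.75 × (1×190.08 + 2×250.56) = 518.4 kN.
Tension rupture (net): A_n = (103 − 1×20)×16 = 1328 mm² (U = 1.0, A_e = A_n). φR_n = 0.75 × 450 × 1328 = 448.2 kN.
Block shear: shear path 1×[31+2×47] = 1×125 mm, A_gv = 2000, A_nv = 1×(125 − 2.5×20)×16 = 1200 mm²; tension to near edge: (35 − 0.5×20)×16 = 400 mm². R_n = min(0.6×450×1200, 0.6×300×2000) + 1.0×450×400 = min(324, 360) + 180 = 504 kN. φR_n = 0.75 × 504 = 378.0 kN.
Governing: min(212.2, 518.4, 448.2, 378.0) = 212.2 kN → bolt shear.

212.2 kN (bolt shear governs)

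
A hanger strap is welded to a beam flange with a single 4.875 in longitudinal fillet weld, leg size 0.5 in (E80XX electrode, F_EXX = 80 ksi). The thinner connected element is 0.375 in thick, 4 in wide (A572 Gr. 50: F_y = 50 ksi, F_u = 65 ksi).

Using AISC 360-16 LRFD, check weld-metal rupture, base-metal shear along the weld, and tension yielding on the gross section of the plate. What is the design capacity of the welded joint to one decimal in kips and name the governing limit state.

Weld metal: throat = 0.707×0.5 = 0.3535 in, L = 4.875 in. φR_n = 0.75 × 0.6 × 80 × 0.3535 × 4.875 = 62.0 kips.
Base metal shear (0.375 in plate): yield φR_n = 1.0×0.6×50×0.375×4.875 = 54.8 kips; rupture φR_n = 0.75×0.6×65×0.375×4.875 = 53.5 kips; take 53.5 kips (rupture).
Tension yield (gross): A_g = 4×0.375 = 1.5 in². φR_n = 0.90 × 50 × 1.5 = 67.5 kips.
Governing: min(62.0, 53.5, 67.5) = 53.5 kips → base-metal shear.

53.5 kips (base-metal shear governs)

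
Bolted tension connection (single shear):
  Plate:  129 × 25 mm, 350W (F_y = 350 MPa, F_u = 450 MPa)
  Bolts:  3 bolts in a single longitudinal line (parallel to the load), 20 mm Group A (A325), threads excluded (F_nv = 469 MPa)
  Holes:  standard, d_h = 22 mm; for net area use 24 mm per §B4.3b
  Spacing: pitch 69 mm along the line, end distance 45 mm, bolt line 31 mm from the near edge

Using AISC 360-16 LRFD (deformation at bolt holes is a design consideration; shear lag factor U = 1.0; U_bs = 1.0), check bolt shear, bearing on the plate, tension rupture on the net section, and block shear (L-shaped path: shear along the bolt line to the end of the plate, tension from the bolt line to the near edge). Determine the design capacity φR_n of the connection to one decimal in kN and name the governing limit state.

Bolt shear: A_b = π(20)²/4 = 314.16 mm². φR_n = 0.75 × 469 × 314.16 × 3 × 1 = 331.5 kN.
Bearing (25 mm plate, F_u = 450 MPa): end bolts L_c = 45 − 22/2 = 34, R_n = min(1.2×34×25×450, 2.4×20×25×450) = 459 kN/bolt; interior L_c = 69 − 22 = 47, R_n = 540 kN/bolt. φR_n = 0.75 × (1×459 + 2×540) = 1154.3 kN.
Tension rupture (net): A_n = (129 − 1×24)×25 = 2625 mm² (U = 1.0, A_e = A_n). φR_n = 0.75 × 450 × 2625 = 885.9 kN.
Block shear: shear path 1×[45+2×69] = 1×183 mm, A_gv = 4575, A_nv = 1×(183 − 2.5×24)×25 = 3075 mm²; tension to near edge: (31 − 0.5×24)×25 = 475 mm². R_n = min(0.6×450×3075, 0.6×350×4575) + 1.0×450×475 = min(830.25, 960.75) + 213.75 = 1044 kN. φR_n = 0.75 × 1044 = 783.0 kN.
Governing: min(331.5, 1154.3, 885.9, 783.0) = 331.5 kN → bolt shear.

331.5 kN (bolt shear governs)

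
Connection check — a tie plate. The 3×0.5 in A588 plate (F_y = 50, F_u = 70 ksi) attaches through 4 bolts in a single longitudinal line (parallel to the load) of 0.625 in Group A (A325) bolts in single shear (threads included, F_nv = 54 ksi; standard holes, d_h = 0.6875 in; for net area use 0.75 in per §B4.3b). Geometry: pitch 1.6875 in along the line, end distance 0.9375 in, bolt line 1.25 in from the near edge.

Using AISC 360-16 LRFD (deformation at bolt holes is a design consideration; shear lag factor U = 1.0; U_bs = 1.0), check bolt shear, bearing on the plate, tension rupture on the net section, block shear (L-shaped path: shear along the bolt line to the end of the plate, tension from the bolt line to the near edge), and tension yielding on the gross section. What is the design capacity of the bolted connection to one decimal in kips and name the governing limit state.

49.7 kips (bolt shear governs)

Bolt shear: A_b = π(0.625)²/4 = 0.3068 in². φR_n = 0.75 × 54 × 0.3068 × 4 × 1 = 49.7 kips.
Bearing (0.5 in plate, F_u = 70 ksi): end bolts L_c = 0.9375 − 0.6875/2 = 0.59375, R_n = min(1.2×0.59375×0.5×70, 2.4×0.625×0.5×70) = 24.938 kips/bolt; interior L_c = 1.6875 − 0.6875 = 1, R_n = 42 kips/bolt. φR_n = 0.75 × (1×24.938 + 3×42) = 113.2 kips.
Tension rupture (net): A_n = (3 − 1×0.75)×0.5 = 1.125 in² (U = 1.0, A_e = A_n). φR_n = 0.75 × 70 × 1.125 = 59.1 kips.
Block shear: shear path 1×[0.9375+3×1.6875] = 1×6 in, A_gv = 3, A_nv = 1×(6 − 3.5×0.75)×0.5 = 1.6875 in²; tension to near edge: (1.25 − 0.5×0.75)×0.5 = 0.4375 in². R_n = min(0.6×70×1.6875, 0.6×50×3) + 1.0×70×0.4375 = min(70.875, 90) + 30.625 = 101.5 kips. φR_n = 0.75 × 101.5 = 76.1 kips.
Tension yield (gross): A_g = 3×0.5 = 1.5 in². φR_n = 0.90 × 50 × 1.5 = 67.5 kips.
Governing: min(49.7, 113.2, 59.1, 76.1, 67.5) = 49.7 kips → bolt shear.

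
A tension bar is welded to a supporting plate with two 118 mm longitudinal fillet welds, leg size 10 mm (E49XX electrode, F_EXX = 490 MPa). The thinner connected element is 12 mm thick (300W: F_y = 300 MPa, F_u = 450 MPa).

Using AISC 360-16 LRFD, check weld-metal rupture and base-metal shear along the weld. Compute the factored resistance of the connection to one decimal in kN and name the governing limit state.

Weld metal: throat = 0.707×10 = 7.07 mm, L = 2×118 = 236 mm. φR_n = 0.75 × 0.6 × 490 × 7.07 × 236 = 367.9 kN.
Base metal shear (12 mm plate): yield φR_n = 1.0×0.6×300×12×236 = 509.8 kN; rupture φR_n = 0.75×0.6×450×12×236 = 573.5 kN; take 509.8 kN (yield).
Governing: min(367.9, 509.8) = 367.9 kN → weld metal.

367.9 kN (weld metal governs)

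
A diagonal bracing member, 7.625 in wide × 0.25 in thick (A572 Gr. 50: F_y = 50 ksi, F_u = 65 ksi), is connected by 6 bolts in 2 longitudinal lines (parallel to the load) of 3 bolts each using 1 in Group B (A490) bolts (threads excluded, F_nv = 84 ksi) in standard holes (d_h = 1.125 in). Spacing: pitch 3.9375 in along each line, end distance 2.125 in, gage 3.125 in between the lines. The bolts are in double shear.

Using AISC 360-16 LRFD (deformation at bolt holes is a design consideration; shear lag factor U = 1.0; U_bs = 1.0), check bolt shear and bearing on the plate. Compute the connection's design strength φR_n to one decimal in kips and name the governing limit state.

Bolt shear: A_b = π(1)²/4 = 0.7854 in². φR_n = 0.75 × 84 × 0.7854 × 6 × 2 = 593.8 kips.
Bearing (0.25 in plate, F_u = 65 ksi): end bolts L_c = 2.125 − 1.125/2 = 1.5625, R_n = min(1.2×1.5625×0.25×65, 2.4×1×0.25×65) = 30.469 kips/bolt; interior L_c = 3.9375 − 1.125 = 2.8125, R_n = 39 kips/bolt. φR_n = 0.75 × (2×30.469 + 4×39) = 162.7 kips.
Governing: min(593.8, 162.7) = 162.7 kips → bearing.

162.7 kips (bearing governs)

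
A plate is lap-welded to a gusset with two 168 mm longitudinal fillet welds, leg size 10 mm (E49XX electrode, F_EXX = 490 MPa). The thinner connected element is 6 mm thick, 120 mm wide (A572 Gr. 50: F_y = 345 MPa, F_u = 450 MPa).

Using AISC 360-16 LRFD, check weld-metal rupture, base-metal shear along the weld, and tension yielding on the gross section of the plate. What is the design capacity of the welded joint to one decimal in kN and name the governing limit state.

Weld metal: throat = 0.707×10 = 7.07 mm, L = 2×168 = 336 mm. φR_n = 0.75 × 0.6 × 490 × 7.07 × 336 = 523.8 kN.
Base metal shear (6 mm plate): yield φR_n = 1.0×0.6×345×6×336 = 417.3 kN; rupture φR_n = 0.75×0.6×450×6×336 = 408.2 kN; take 408.2 kN (rupture).
Tension yield (gross): A_g = 120×6 = 720 mm². φR_n = 0.90 × 345 × 720 = 223.6 kN.
Governing: min(523.8, 408.2, 223.6) = 223.6 kN → gross-section yield.

223.6 kN (gross-section yield governs)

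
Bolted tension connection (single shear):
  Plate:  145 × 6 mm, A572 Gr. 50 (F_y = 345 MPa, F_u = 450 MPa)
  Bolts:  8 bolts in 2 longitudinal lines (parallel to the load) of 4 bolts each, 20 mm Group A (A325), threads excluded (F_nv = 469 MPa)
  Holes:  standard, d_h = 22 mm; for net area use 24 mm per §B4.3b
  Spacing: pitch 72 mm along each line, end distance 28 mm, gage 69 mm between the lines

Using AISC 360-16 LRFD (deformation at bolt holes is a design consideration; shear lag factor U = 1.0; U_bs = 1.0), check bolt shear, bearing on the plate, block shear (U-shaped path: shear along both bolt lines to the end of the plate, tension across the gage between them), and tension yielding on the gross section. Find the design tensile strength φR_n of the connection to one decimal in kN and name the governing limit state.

270.1 kN (gross-section yield governs)

Bolt shear: A_b = π(20)²/4 = 314.16 mm². φR_n = 0.75 × 469 × 314.16 × 8 × 1 = 884.0 kN.
Bearing (6 mm plate, F_u = 450 MPa): end bolts L_c = 28 − 22/2 = 17, R_n = min(1.2×17×6×450, 2.4×20×6×450) = 55.08 kN/bolt; interior L_c = 72 − 22 = 50, R_n = 129.6 kN/bolt. φR_n = 0.75 × (2×55.08 + 6×129.6) = 665.8 kN.
Block shear: shear path 2×[28+3×72] = 2×244 mm, A_gv = 2928, A_nv = 2×(244 − 3.5×24)×6 = 1920 mm²; tension across gage: (69 − 1×24)×6 = 270 mm². R_n = min(0.6×450×1920, 0.6×345×2928) + 1.0×450×270 = min(518.4, 606.1) + 121.5 = 639.9 kN. φR_n = 0.75 × 639.9 = 479.9 kN.
Tension yield (gross): A_g = 145×6 = 870 mm². φR_n = 0.90 × 345 × 870 = 270.1 kN.
Governing: min(884.0, 665.8, 479.9, 270.1) = 270.1 kN → gross-section yield.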